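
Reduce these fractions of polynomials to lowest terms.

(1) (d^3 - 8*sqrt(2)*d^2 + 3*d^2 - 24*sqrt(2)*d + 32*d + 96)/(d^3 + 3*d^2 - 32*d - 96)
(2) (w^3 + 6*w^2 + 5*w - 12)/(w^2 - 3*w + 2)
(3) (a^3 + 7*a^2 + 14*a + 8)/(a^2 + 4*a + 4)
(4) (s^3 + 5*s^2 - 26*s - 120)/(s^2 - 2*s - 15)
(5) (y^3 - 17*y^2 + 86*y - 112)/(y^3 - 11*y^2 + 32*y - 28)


(1) = (d - 4*sqrt(2))/(d + 4*sqrt(2))
(2) = (w^2 + 7*w + 12)/(w - 2)
(3) = (a^2 + 5*a + 4)/(a + 2)
(4) = (s^2 + 10*s + 24)/(s + 3)
(5) = (y - 8)/(y - 2)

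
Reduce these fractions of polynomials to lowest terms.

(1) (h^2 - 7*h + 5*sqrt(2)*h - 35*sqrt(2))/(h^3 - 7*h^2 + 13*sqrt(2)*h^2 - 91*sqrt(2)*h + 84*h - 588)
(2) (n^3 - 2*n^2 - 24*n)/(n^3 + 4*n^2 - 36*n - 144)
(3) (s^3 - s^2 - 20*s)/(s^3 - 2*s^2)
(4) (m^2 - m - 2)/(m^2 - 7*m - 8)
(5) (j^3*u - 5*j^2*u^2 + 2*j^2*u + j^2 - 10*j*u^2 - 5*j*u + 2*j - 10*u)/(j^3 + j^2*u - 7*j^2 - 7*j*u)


(1) = (h + 5*sqrt(2))/(h^2 + 13*sqrt(2)*h + 84)
(2) = n/(n + 6)
(3) = (s^2 - s - 20)/(s^2 - 2*s)
(4) = (m - 2)/(m - 8)
(5) = (j^3*u - 5*j^2*u^2 + 2*j^2*u + j^2 - 10*j*u^2 - 5*j*u + 2*j - 10*u)/(j^3 + j^2*u - 7*j^2 - 7*j*u)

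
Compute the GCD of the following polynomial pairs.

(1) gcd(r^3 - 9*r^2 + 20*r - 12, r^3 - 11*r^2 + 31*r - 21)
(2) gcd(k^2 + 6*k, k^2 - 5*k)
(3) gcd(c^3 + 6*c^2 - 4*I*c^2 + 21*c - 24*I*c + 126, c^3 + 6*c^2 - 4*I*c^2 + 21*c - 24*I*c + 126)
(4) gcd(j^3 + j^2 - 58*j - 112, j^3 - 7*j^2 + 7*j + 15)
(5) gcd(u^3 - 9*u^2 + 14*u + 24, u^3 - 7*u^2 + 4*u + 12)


(1) = gcd((r - 6)*(r - 2)*(r - 1), (r - 7)*(r - 3)*(r - 1)) = r - 1
(2) = k
(3) = c^3 + c^2*(6 - 4*I) + c*(21 - 24*I) + 126
(4) = 1
(5) = u^2 - 5*u - 6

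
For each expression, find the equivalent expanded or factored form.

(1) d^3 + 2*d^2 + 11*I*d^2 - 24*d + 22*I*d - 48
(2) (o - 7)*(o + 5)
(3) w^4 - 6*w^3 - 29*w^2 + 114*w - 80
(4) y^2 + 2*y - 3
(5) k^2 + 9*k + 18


(1) = (d + 2)*(d + 3*I)*(d + 8*I)
(2) = o^2 - 2*o - 35
(3) = (w - 8)*(w - 2)*(w - 1)*(w + 5)
(4) = (y - 1)*(y + 3)
(5) = (k + 3)*(k + 6)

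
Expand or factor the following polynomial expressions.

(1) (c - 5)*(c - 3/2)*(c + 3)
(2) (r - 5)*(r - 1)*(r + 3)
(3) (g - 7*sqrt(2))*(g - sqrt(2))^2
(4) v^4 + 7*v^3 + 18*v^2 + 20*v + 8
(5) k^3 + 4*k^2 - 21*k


(1) = c^3 - 7*c^2/2 - 12*c + 45/2
(2) = r^3 - 3*r^2 - 13*r + 15
(3) = g^3 - 9*sqrt(2)*g^2 + 30*g - 14*sqrt(2)
(4) = (v + 1)*(v + 2)^3
(5) = k*(k - 3)*(k + 7)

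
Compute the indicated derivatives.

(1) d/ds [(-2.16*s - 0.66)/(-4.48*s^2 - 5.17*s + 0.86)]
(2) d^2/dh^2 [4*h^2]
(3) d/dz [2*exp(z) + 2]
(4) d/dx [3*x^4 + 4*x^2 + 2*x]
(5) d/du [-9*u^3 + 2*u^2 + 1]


(1) = (9.6768*s^2 + 11.1672*s - (2.16*s + 0.66)*(8.96*s + 5.17) - 1.8576)/(4.48*s^2 + 5.17*s - 0.86)^2
(2) = 8
(3) = 2*exp(z)
(4) = 12*x^3 + 8*x + 2
(5) = u*(4 - 27*u)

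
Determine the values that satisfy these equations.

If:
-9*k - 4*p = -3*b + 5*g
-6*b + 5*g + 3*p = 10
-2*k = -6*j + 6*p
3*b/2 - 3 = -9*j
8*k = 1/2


Then:
b = -261/68
g = -4321/1360
j = 397/408
k = 1/16
p = 259/272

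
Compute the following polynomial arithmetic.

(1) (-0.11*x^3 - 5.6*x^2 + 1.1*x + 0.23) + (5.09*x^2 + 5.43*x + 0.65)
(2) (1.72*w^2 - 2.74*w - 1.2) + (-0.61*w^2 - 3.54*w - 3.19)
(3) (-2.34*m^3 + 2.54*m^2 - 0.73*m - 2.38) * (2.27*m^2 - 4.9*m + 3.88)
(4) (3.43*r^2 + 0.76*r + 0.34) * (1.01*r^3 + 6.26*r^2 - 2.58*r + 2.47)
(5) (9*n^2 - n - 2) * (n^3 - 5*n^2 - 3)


(1) = -0.11*x^3 - 0.51*x^2 + 6.53*x + 0.88
(2) = 1.11*w^2 - 6.28*w - 4.39
(3) = -5.3118*m^5 + 17.2318*m^4 - 23.1823*m^3 + 8.0296*m^2 + 8.8296*m - 9.2344
(4) = 3.4643*r^5 + 22.2394*r^4 - 3.7484*r^3 + 8.6397*r^2 + 1.0*r + 0.8398
(5) = 9*n^5 - 46*n^4 + 3*n^3 - 17*n^2 + 3*n + 6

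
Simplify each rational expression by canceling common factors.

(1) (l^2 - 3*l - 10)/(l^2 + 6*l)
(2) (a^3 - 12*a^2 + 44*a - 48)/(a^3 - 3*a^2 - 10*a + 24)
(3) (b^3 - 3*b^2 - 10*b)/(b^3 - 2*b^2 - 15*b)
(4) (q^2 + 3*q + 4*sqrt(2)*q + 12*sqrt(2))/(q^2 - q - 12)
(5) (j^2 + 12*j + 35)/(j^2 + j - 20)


(1) = (l^2 - 3*l - 10)/(l^2 + 6*l)
(2) = (a - 6)/(a + 3)
(3) = (b + 2)/(b + 3)
(4) = (q + 4*sqrt(2))/(q - 4)
(5) = (j + 7)/(j - 4)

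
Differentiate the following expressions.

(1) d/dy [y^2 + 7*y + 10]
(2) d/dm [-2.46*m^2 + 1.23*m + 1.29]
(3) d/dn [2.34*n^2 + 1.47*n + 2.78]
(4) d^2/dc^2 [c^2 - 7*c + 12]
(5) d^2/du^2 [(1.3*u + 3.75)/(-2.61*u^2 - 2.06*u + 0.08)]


(1) = 2*y + 7
(2) = 1.23 - 4.92*m
(3) = 4.68*n + 1.47
(4) = 2
(5) = (-(1.3*u + 3.75)*(5.22*u + 2.06)*(10.44*u + 4.12) + (20.358*u + 24.931)*(2.61*u^2 + 2.06*u - 0.08))/(2.61*u^2 + 2.06*u - 0.08)^3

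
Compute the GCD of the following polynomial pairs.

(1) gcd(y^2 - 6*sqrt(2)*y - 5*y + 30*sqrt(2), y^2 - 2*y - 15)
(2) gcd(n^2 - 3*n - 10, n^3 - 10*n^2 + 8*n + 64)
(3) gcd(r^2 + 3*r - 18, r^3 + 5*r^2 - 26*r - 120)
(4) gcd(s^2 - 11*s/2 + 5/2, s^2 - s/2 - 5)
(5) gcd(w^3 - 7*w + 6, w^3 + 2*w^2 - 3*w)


(1) = gcd((y - 5)*(y - 6*sqrt(2)), (y - 5)*(y + 3)) = y - 5
(2) = n + 2
(3) = r + 6
(4) = 1
(5) = w^2 + 2*w - 3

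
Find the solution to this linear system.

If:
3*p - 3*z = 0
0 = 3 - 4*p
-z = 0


Then:
No Solution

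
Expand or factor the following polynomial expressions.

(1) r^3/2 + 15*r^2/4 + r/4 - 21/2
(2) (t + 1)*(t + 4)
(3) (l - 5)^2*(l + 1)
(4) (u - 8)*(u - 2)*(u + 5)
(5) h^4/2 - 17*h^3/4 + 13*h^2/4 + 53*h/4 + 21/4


(1) = (r/2 + 1)*(r - 3/2)*(r + 7)
(2) = t^2 + 5*t + 4
(3) = l^3 - 9*l^2 + 15*l + 25
(4) = u^3 - 5*u^2 - 34*u + 80
(5) = (h/2 + 1/2)*(h - 7)*(h - 3)*(h + 1/2)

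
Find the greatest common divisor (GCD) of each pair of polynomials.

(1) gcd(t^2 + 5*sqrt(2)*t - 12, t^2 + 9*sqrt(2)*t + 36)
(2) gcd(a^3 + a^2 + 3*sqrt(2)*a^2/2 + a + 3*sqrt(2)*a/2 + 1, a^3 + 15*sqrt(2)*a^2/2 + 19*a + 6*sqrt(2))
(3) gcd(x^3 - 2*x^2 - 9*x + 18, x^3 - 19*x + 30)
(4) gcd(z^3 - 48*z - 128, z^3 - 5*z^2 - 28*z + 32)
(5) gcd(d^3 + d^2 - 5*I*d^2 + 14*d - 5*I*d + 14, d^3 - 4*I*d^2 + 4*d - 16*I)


(1) = t + 6*sqrt(2)
(2) = a^2 + 3*sqrt(2)*a/2 + 1
(3) = gcd((x - 3)*(x - 2)*(x + 3), (x - 3)*(x - 2)*(x + 5)) = x^2 - 5*x + 6
(4) = gcd((z - 8)*(z + 4)^2, (z - 8)*(z - 1)*(z + 4)) = z^2 - 4*z - 32
(5) = gcd((d + 1)*(d - 7*I)*(d + 2*I), (d - 4*I)*(d - 2*I)*(d + 2*I)) = d + 2*I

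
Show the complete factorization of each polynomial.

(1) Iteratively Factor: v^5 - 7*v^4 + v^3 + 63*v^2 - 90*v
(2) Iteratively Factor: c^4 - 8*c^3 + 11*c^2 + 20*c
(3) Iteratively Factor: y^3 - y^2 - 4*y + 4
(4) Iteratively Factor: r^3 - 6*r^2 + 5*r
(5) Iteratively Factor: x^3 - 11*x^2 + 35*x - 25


(1) = (v + 3)*(v^4 - 10*v^3 + 31*v^2 - 30*v) = (v - 2)*(v + 3)*(v^3 - 8*v^2 + 15*v) = (v - 3)*(v - 2)*(v + 3)*(v^2 - 5*v) = (v - 5)*(v - 3)*(v - 2)*(v + 3)*(v)
(2) = (c + 1)*(c^3 - 9*c^2 + 20*c) = c*(c + 1)*(c^2 - 9*c + 20) = c*(c - 5)*(c + 1)*(c - 4)
(3) = (y - 1)*(y^2 - 4) = (y - 2)*(y - 1)*(y + 2)
(4) = (r - 5)*(r^2 - r) = (r - 5)*(r - 1)*(r)
(5) = (x - 5)*(x^2 - 6*x + 5) = (x - 5)^2*(x - 1)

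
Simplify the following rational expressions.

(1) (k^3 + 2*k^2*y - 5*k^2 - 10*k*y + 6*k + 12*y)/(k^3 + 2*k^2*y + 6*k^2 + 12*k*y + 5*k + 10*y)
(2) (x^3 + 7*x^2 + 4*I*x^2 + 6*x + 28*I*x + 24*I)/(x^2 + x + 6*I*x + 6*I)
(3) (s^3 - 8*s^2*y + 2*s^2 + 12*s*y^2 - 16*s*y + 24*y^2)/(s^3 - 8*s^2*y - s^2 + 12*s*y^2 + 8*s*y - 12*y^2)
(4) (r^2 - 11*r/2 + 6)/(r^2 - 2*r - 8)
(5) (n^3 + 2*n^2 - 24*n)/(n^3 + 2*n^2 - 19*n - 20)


(1) = (k^2 - 5*k + 6)/(k^2 + 6*k + 5)
(2) = (x^2 + x*(6 + 4*I) + 24*I)/(x + 6*I)
(3) = (s + 2)/(s - 1)
(4) = (2*r - 3)/(2*r + 4)
(5) = (n^2 + 6*n)/(n^2 + 6*n + 5)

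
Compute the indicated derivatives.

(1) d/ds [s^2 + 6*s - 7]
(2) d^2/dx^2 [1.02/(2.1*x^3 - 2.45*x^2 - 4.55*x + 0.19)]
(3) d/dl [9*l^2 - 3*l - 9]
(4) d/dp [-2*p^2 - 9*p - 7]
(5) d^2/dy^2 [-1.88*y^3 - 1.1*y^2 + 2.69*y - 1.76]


(1) = 2*s + 6
(2) = ((4.998 - 12.852*x)*(2.1*x^3 - 2.45*x^2 - 4.55*x + 0.19) + 1.02*(-12.6*x^2 + 9.8*x + 9.1)*(-6.3*x^2 + 4.9*x + 4.55))/(2.1*x^3 - 2.45*x^2 - 4.55*x + 0.19)^3
(3) = 18*l - 3
(4) = -4*p - 9
(5) = -11.28*y - 2.2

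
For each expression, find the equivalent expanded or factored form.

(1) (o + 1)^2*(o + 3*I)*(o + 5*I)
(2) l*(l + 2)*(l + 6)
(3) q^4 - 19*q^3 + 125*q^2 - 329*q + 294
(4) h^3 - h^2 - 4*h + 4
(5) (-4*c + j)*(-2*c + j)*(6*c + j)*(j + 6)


(1) = o^4 + 2*o^3 + 8*I*o^3 - 14*o^2 + 16*I*o^2 - 30*o + 8*I*o - 15
(2) = l^3 + 8*l^2 + 12*l
(3) = (q - 7)^2*(q - 3)*(q - 2)
(4) = (h - 2)*(h - 1)*(h + 2)
(5) = 48*c^3*j + 288*c^3 - 28*c^2*j^2 - 168*c^2*j + j^4 + 6*j^3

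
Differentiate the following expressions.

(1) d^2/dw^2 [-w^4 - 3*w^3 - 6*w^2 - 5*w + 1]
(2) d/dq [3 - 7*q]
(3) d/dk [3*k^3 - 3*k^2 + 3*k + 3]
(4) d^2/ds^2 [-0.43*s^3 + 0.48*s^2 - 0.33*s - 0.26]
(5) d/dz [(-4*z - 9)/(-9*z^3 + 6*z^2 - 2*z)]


(1) = -12*w^2 - 18*w - 12
(2) = -7
(3) = 9*k^2 - 6*k + 3
(4) = 0.96 - 2.58*s
(5) = 3*(-24*z^3 - 73*z^2 + 36*z - 6)/(z^2*(81*z^4 - 108*z^3 + 72*z^2 - 24*z + 4))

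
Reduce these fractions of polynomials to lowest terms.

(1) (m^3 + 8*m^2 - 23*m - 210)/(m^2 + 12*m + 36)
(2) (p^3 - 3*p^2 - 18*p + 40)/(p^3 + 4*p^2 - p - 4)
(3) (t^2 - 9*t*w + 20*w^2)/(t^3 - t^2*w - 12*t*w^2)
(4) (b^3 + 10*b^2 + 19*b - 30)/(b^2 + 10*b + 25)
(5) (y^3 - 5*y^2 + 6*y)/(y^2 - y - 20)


(1) = (m^2 + 2*m - 35)/(m + 6)
(2) = (p^2 - 7*p + 10)/(p^2 - 1)
(3) = (t - 5*w)/(t^2 + 3*t*w)
(4) = (b^2 + 5*b - 6)/(b + 5)
(5) = (y^3 - 5*y^2 + 6*y)/(y^2 - y - 20)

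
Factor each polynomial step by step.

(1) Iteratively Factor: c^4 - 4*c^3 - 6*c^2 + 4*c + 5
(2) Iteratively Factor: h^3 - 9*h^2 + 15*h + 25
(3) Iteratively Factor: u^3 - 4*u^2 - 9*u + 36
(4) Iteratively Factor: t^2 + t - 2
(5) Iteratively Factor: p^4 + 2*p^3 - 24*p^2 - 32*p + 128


(1) = (c + 1)*(c^3 - 5*c^2 - c + 5) = (c - 5)*(c + 1)*(c^2 - 1) = (c - 5)*(c + 1)^2*(c - 1)
(2) = (h - 5)*(h^2 - 4*h - 5) = (h - 5)*(h + 1)*(h - 5)
(3) = (u - 4)*(u^2 - 9) = (u - 4)*(u - 3)*(u + 3)
(4) = (t + 2)*(t - 1)
(5) = (p - 2)*(p^3 + 4*p^2 - 16*p - 64) = (p - 4)*(p - 2)*(p^2 + 8*p + 16) = (p - 4)*(p - 2)*(p + 4)*(p + 4)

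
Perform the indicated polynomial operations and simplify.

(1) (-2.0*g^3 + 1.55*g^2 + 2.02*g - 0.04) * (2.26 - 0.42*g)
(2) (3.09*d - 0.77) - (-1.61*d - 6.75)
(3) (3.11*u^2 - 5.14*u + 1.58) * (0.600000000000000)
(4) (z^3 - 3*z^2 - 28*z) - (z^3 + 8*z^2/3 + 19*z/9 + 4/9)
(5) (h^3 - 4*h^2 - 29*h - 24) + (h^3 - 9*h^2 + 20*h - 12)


(1) = 0.84*g^4 - 5.171*g^3 + 2.6546*g^2 + 4.582*g - 0.0904
(2) = 4.7*d + 5.98
(3) = 1.866*u^2 - 3.084*u + 0.948
(4) = -17*z^2/3 - 271*z/9 - 4/9
(5) = 2*h^3 - 13*h^2 - 9*h - 36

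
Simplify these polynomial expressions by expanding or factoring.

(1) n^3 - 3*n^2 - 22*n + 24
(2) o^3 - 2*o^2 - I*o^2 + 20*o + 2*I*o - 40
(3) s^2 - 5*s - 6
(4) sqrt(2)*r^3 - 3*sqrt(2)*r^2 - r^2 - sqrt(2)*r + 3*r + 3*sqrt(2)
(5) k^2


(1) = (n - 6)*(n - 1)*(n + 4)
(2) = (o - 2)*(o - 5*I)*(o + 4*I)
(3) = (s - 6)*(s + 1)
(4) = (r - 3)*(r - sqrt(2))*(sqrt(2)*r + 1)
(5) = k^2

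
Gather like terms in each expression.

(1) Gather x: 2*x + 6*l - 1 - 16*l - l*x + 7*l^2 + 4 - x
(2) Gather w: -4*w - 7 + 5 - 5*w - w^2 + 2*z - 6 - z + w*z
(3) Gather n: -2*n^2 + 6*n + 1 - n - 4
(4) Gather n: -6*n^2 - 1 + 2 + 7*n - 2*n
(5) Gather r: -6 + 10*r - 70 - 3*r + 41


(1) = 7*l^2 - 10*l + x*(1 - l) + 3
(2) = -w^2 + w*(z - 9) + z - 8
(3) = -2*n^2 + 5*n - 3
(4) = -6*n^2 + 5*n + 1
(5) = 7*r - 35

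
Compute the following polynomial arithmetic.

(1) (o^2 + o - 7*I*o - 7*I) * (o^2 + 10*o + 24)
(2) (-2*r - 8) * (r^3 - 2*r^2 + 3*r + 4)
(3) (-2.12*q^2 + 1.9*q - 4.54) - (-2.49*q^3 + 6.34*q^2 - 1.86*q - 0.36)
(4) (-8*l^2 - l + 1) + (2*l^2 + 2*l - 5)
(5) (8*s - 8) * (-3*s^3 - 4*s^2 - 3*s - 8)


(1) = o^4 + 11*o^3 - 7*I*o^3 + 34*o^2 - 77*I*o^2 + 24*o - 238*I*o - 168*I
(2) = -2*r^4 - 4*r^3 + 10*r^2 - 32*r - 32
(3) = 2.49*q^3 - 8.46*q^2 + 3.76*q - 4.18
(4) = -6*l^2 + l - 4
(5) = -24*s^4 - 8*s^3 + 8*s^2 - 40*s + 64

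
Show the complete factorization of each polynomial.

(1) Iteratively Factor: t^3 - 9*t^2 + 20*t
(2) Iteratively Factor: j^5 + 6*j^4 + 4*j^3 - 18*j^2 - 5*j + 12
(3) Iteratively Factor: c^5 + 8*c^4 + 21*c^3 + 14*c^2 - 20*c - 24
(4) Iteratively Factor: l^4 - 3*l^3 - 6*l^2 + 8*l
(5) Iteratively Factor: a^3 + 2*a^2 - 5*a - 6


(1) = (t)*(t^2 - 9*t + 20) = t*(t - 4)*(t - 5)
(2) = (j + 1)*(j^4 + 5*j^3 - j^2 - 17*j + 12) = (j - 1)*(j + 1)*(j^3 + 6*j^2 + 5*j - 12) = (j - 1)^2*(j + 1)*(j^2 + 7*j + 12) = (j - 1)^2*(j + 1)*(j + 4)*(j + 3)
(3) = (c + 2)*(c^4 + 6*c^3 + 9*c^2 - 4*c - 12) = (c + 2)^2*(c^3 + 4*c^2 + c - 6) = (c - 1)*(c + 2)^2*(c^2 + 5*c + 6) = (c - 1)*(c + 2)^3*(c + 3)
(4) = (l)*(l^3 - 3*l^2 - 6*l + 8) = l*(l - 4)*(l^2 + l - 2) = l*(l - 4)*(l + 2)*(l - 1)
(5) = (a + 3)*(a^2 - a - 2) = (a + 1)*(a + 3)*(a - 2)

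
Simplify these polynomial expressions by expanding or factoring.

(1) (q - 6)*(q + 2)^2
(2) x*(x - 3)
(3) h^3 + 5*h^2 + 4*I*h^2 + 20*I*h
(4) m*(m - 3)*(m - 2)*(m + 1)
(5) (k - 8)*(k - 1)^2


(1) = q^3 - 2*q^2 - 20*q - 24
(2) = x^2 - 3*x
(3) = h*(h + 5)*(h + 4*I)
(4) = m^4 - 4*m^3 + m^2 + 6*m
(5) = k^3 - 10*k^2 + 17*k - 8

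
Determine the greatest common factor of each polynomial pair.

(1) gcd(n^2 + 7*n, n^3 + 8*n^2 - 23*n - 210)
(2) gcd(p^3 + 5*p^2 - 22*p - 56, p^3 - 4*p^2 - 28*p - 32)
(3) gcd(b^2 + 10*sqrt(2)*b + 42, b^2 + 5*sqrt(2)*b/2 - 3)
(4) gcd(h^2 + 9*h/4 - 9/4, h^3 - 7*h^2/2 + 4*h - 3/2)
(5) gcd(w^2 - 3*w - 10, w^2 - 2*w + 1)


(1) = n + 7
(2) = gcd((p - 4)*(p + 2)*(p + 7), (p - 8)*(p + 2)^2) = p + 2
(3) = b + 3*sqrt(2)
(4) = 1
(5) = 1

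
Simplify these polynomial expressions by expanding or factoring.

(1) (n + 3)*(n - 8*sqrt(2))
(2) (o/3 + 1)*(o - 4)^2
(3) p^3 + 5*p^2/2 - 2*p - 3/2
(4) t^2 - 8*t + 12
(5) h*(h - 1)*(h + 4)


(1) = n^2 - 8*sqrt(2)*n + 3*n - 24*sqrt(2)
(2) = o^3/3 - 5*o^2/3 - 8*o/3 + 16
(3) = (p - 1)*(p + 1/2)*(p + 3)
(4) = (t - 6)*(t - 2)
(5) = h^3 + 3*h^2 - 4*h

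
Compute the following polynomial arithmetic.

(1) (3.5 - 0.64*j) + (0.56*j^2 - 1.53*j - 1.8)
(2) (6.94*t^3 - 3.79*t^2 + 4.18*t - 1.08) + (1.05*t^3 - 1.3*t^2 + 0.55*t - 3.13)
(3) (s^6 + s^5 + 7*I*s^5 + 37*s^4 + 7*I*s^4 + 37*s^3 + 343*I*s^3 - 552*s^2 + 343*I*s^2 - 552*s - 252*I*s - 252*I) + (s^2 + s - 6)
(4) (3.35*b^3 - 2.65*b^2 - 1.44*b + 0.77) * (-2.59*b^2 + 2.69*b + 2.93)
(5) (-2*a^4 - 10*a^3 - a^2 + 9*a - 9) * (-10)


(1) = 0.56*j^2 - 2.17*j + 1.7
(2) = 7.99*t^3 - 5.09*t^2 + 4.73*t - 4.21
(3) = s^6 + s^5 + 7*I*s^5 + 37*s^4 + 7*I*s^4 + 37*s^3 + 343*I*s^3 - 551*s^2 + 343*I*s^2 - 551*s - 252*I*s - 6 - 252*I
(4) = -8.6765*b^5 + 15.875*b^4 + 6.4166*b^3 - 13.6324*b^2 - 2.1479*b + 2.2561
(5) = 20*a^4 + 100*a^3 + 10*a^2 - 90*a + 90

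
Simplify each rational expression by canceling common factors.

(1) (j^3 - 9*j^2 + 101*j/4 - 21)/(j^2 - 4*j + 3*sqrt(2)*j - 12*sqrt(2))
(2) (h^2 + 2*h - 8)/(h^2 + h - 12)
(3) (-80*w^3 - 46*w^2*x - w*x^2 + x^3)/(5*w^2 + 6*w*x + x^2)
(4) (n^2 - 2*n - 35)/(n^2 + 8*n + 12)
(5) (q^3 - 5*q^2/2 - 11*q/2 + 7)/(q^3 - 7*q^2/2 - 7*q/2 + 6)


(1) = (4*j^2 - 20*j + 21)/(4*j + 12*sqrt(2))
(2) = (h - 2)/(h - 3)
(3) = (-16*w^2 - 6*w*x + x^2)/(w + x)
(4) = (n^2 - 2*n - 35)/(n^2 + 8*n + 12)
(5) = (2*q^2 - 3*q - 14)/(2*q^2 - 5*q - 12)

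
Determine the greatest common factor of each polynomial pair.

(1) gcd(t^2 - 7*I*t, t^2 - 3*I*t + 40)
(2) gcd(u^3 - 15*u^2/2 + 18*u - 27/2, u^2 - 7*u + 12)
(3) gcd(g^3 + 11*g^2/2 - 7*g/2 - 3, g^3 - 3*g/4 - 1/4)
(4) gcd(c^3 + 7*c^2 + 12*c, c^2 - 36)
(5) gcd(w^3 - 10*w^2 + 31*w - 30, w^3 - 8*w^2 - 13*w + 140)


(1) = gcd(t*(t - 7*I), (t - 8*I)*(t + 5*I)) = 1
(2) = u - 3
(3) = gcd((g - 1)*(g + 1/2)*(g + 6), (g - 1)*(g + 1/2)^2) = g^2 - g/2 - 1/2
(4) = gcd(c*(c + 3)*(c + 4), (c - 6)*(c + 6)) = 1
(5) = w - 5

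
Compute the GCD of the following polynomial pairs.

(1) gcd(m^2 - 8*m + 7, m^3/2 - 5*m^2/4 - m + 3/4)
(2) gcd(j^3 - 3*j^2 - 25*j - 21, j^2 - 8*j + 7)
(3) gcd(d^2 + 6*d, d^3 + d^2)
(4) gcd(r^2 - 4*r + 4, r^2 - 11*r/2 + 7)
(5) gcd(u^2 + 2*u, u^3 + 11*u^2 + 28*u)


(1) = 1
(2) = gcd((j - 7)*(j + 1)*(j + 3), (j - 7)*(j - 1)) = j - 7
(3) = d
(4) = gcd((r - 2)^2, (r - 7/2)*(r - 2)) = r - 2
(5) = u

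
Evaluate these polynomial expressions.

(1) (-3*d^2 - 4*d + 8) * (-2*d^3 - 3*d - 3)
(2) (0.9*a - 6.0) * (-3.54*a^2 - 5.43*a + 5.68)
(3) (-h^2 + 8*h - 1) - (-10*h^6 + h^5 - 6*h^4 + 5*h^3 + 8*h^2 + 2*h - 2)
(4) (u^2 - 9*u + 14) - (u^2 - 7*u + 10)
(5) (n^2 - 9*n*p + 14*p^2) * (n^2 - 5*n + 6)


(1) = 6*d^5 + 8*d^4 - 7*d^3 + 21*d^2 - 12*d - 24
(2) = -3.186*a^3 + 16.353*a^2 + 37.692*a - 34.08
(3) = 10*h^6 - h^5 + 6*h^4 - 5*h^3 - 9*h^2 + 6*h + 1
(4) = 4 - 2*u
(5) = n^4 - 9*n^3*p - 5*n^3 + 14*n^2*p^2 + 45*n^2*p + 6*n^2 - 70*n*p^2 - 54*n*p + 84*p^2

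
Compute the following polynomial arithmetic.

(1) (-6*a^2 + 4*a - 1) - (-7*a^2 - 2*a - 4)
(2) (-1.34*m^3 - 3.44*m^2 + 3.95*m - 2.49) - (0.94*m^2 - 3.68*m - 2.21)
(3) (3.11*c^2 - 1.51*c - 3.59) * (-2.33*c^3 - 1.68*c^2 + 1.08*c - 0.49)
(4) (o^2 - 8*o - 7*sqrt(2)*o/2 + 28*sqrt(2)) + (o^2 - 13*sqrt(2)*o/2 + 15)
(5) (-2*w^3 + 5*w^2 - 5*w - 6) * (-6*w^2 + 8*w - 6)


(1) = a^2 + 6*a + 3
(2) = -1.34*m^3 - 4.38*m^2 + 7.63*m - 0.28
(3) = -7.2463*c^5 - 1.7065*c^4 + 14.2603*c^3 + 2.8765*c^2 - 3.1373*c + 1.7591
(4) = 2*o^2 - 10*sqrt(2)*o - 8*o + 15 + 28*sqrt(2)
(5) = 12*w^5 - 46*w^4 + 82*w^3 - 34*w^2 - 18*w + 36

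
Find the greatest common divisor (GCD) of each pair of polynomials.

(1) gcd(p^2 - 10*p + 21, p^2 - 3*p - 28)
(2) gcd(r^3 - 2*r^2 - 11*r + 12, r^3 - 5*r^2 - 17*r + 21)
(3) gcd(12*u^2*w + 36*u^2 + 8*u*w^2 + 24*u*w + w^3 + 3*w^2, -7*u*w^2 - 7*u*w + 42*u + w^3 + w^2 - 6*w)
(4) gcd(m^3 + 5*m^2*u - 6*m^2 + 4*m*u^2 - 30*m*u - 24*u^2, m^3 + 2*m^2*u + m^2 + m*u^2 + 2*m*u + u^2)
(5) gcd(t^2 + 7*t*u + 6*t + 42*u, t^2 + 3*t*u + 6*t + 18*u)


(1) = gcd((p - 7)*(p - 3), (p - 7)*(p + 4)) = p - 7
(2) = gcd((r - 4)*(r - 1)*(r + 3), (r - 7)*(r - 1)*(r + 3)) = r^2 + 2*r - 3
(3) = gcd((2*u + w)*(6*u + w)*(w + 3), (-7*u + w)*(w - 2)*(w + 3)) = w + 3
(4) = gcd((m - 6)*(m + u)*(m + 4*u), (m + 1)*(m + u)^2) = m + u
(5) = gcd((t + 6)*(t + 7*u), (t + 6)*(t + 3*u)) = t + 6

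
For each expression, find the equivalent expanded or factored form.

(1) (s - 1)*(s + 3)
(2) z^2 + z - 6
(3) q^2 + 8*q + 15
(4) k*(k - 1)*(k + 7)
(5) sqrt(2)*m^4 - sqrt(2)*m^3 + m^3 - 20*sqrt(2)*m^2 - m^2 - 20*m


(1) = s^2 + 2*s - 3
(2) = (z - 2)*(z + 3)
(3) = (q + 3)*(q + 5)
(4) = k^3 + 6*k^2 - 7*k
(5) = m*(m - 5)*(m + 4)*(sqrt(2)*m + 1)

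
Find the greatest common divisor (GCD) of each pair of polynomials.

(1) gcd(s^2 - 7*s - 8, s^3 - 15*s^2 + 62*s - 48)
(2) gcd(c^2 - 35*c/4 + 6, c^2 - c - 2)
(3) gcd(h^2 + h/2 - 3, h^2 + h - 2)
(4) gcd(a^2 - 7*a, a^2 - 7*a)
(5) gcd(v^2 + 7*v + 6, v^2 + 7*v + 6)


(1) = s - 8
(2) = 1
(3) = gcd((h - 3/2)*(h + 2), (h - 1)*(h + 2)) = h + 2
(4) = gcd(a*(a - 7), a*(a - 7)) = a^2 - 7*a
(5) = gcd((v + 1)*(v + 6), (v + 1)*(v + 6)) = v^2 + 7*v + 6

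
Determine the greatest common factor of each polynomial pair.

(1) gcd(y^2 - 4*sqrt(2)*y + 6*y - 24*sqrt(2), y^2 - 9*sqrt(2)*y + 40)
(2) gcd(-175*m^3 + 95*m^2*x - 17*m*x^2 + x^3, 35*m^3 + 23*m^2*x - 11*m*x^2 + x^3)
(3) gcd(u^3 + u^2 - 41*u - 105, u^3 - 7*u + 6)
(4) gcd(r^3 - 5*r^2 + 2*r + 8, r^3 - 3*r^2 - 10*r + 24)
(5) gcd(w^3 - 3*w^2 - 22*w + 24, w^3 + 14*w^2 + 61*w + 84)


(1) = gcd((y + 6)*(y - 4*sqrt(2)), (y - 5*sqrt(2))*(y - 4*sqrt(2))) = y - 4*sqrt(2)
(2) = 35*m^2 - 12*m*x + x^2
(3) = gcd((u - 7)*(u + 3)*(u + 5), (u - 2)*(u - 1)*(u + 3)) = u + 3
(4) = r^2 - 6*r + 8
(5) = w + 4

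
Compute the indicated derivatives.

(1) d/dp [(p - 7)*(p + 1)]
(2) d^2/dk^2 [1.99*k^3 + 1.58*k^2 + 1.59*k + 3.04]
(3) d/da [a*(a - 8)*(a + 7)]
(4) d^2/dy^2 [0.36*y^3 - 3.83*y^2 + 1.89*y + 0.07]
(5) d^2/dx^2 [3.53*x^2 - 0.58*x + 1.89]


(1) = 2*p - 6
(2) = 11.94*k + 3.16
(3) = 3*a^2 - 2*a - 56
(4) = 2.16*y - 7.66
(5) = 7.06000000000000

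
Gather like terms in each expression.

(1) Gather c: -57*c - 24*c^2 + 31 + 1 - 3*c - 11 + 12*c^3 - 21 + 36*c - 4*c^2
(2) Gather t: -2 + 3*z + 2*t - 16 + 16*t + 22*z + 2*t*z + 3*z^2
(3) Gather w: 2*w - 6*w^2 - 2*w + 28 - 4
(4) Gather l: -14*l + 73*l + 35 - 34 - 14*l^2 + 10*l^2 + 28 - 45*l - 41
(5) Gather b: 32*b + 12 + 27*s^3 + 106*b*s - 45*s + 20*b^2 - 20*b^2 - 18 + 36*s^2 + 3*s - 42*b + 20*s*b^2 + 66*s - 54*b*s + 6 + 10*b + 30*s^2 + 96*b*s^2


(1) = 12*c^3 - 28*c^2 - 24*c
(2) = t*(2*z + 18) + 3*z^2 + 25*z - 18
(3) = 24 - 6*w^2
(4) = -4*l^2 + 14*l - 12
(5) = 20*b^2*s + b*(96*s^2 + 52*s) + 27*s^3 + 66*s^2 + 24*s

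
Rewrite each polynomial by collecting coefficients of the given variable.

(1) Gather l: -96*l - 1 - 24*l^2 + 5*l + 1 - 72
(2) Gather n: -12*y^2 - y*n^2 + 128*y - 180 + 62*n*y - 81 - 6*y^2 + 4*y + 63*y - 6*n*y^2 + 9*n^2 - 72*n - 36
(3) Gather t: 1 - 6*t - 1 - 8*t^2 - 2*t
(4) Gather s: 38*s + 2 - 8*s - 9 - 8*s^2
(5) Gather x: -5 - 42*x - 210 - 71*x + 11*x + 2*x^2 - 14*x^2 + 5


(1) = -24*l^2 - 91*l - 72
(2) = n^2*(9 - y) + n*(-6*y^2 + 62*y - 72) - 18*y^2 + 195*y - 297
(3) = -8*t^2 - 8*t
(4) = -8*s^2 + 30*s - 7
(5) = -12*x^2 - 102*x - 210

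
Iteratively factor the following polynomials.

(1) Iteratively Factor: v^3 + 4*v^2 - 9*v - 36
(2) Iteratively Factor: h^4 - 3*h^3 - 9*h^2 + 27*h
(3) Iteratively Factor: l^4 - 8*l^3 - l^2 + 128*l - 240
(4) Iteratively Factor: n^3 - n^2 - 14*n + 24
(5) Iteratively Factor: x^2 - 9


(1) = (v + 4)*(v^2 - 9) = (v + 3)*(v + 4)*(v - 3)
(2) = (h)*(h^3 - 3*h^2 - 9*h + 27) = h*(h + 3)*(h^2 - 6*h + 9) = h*(h - 3)*(h + 3)*(h - 3)
(3) = (l + 4)*(l^3 - 12*l^2 + 47*l - 60) = (l - 3)*(l + 4)*(l^2 - 9*l + 20) = (l - 4)*(l - 3)*(l + 4)*(l - 5)
(4) = (n + 4)*(n^2 - 5*n + 6) = (n - 3)*(n + 4)*(n - 2)
(5) = (x - 3)*(x + 3)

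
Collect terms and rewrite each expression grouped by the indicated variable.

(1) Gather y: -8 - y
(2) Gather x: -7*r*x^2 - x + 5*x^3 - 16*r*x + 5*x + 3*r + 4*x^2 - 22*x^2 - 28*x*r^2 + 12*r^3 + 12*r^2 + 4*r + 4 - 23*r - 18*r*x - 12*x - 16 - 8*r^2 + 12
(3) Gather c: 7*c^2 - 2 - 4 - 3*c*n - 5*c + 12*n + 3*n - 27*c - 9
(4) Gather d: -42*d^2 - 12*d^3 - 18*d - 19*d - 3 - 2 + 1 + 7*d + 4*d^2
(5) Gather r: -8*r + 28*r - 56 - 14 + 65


(1) = -y - 8
(2) = 12*r^3 + 4*r^2 - 16*r + 5*x^3 + x^2*(-7*r - 18) + x*(-28*r^2 - 34*r - 8)
(3) = 7*c^2 + c*(-3*n - 32) + 15*n - 15
(4) = -12*d^3 - 38*d^2 - 30*d - 4
(5) = 20*r - 5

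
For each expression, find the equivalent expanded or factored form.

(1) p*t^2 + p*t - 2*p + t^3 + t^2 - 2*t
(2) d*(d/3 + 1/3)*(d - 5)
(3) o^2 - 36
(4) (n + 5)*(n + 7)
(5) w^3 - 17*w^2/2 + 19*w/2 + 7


(1) = (p + t)*(t - 1)*(t + 2)
(2) = d^3/3 - 4*d^2/3 - 5*d/3
(3) = (o - 6)*(o + 6)
(4) = n^2 + 12*n + 35
(5) = (w - 7)*(w - 2)*(w + 1/2)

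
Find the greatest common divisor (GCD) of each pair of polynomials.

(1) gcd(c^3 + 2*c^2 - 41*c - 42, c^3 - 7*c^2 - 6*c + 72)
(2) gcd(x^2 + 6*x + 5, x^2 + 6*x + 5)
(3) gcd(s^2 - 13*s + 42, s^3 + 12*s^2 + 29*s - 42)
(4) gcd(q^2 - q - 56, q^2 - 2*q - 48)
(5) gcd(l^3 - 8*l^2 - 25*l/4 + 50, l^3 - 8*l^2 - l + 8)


(1) = gcd((c - 6)*(c + 1)*(c + 7), (c - 6)*(c - 4)*(c + 3)) = c - 6
(2) = x^2 + 6*x + 5
(3) = 1
(4) = gcd((q - 8)*(q + 7), (q - 8)*(q + 6)) = q - 8
(5) = gcd((l - 8)*(l - 5/2)*(l + 5/2), (l - 8)*(l - 1)*(l + 1)) = l - 8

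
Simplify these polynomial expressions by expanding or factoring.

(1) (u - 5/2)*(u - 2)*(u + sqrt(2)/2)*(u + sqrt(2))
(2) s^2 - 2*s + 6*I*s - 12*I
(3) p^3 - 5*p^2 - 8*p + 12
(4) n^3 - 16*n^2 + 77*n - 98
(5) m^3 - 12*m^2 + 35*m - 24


(1) = u^4 - 9*u^3/2 + 3*sqrt(2)*u^3/2 - 27*sqrt(2)*u^2/4 + 6*u^2 - 9*u/2 + 15*sqrt(2)*u/2 + 5
(2) = (s - 2)*(s + 6*I)
(3) = (p - 6)*(p - 1)*(p + 2)
(4) = (n - 7)^2*(n - 2)
(5) = (m - 8)*(m - 3)*(m - 1)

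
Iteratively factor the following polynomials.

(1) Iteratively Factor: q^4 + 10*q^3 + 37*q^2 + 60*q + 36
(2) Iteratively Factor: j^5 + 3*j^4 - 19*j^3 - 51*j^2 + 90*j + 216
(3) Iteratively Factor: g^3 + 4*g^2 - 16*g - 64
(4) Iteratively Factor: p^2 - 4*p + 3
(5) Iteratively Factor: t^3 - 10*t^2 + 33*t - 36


(1) = (q + 3)*(q^3 + 7*q^2 + 16*q + 12) = (q + 2)*(q + 3)*(q^2 + 5*q + 6) = (q + 2)*(q + 3)^2*(q + 2)
(2) = (j - 3)*(j^4 + 6*j^3 - j^2 - 54*j - 72) = (j - 3)*(j + 4)*(j^3 + 2*j^2 - 9*j - 18) = (j - 3)^2*(j + 4)*(j^2 + 5*j + 6) = (j - 3)^2*(j + 2)*(j + 4)*(j + 3)
(3) = (g + 4)*(g^2 - 16) = (g + 4)^2*(g - 4)
(4) = (p - 1)*(p - 3)
(5) = (t - 3)*(t^2 - 7*t + 12) = (t - 3)^2*(t - 4)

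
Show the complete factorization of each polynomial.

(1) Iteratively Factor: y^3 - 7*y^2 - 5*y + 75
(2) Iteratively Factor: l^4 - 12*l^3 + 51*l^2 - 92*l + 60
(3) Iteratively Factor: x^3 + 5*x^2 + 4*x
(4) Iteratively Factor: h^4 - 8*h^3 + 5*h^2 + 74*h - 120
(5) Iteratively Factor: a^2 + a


(1) = (y - 5)*(y^2 - 2*y - 15) = (y - 5)*(y + 3)*(y - 5)
(2) = (l - 2)*(l^3 - 10*l^2 + 31*l - 30) = (l - 3)*(l - 2)*(l^2 - 7*l + 10) = (l - 3)*(l - 2)^2*(l - 5)
(3) = (x + 4)*(x^2 + x) = x*(x + 4)*(x + 1)
(4) = (h - 2)*(h^3 - 6*h^2 - 7*h + 60) = (h - 4)*(h - 2)*(h^2 - 2*h - 15) = (h - 4)*(h - 2)*(h + 3)*(h - 5)
(5) = (a + 1)*(a)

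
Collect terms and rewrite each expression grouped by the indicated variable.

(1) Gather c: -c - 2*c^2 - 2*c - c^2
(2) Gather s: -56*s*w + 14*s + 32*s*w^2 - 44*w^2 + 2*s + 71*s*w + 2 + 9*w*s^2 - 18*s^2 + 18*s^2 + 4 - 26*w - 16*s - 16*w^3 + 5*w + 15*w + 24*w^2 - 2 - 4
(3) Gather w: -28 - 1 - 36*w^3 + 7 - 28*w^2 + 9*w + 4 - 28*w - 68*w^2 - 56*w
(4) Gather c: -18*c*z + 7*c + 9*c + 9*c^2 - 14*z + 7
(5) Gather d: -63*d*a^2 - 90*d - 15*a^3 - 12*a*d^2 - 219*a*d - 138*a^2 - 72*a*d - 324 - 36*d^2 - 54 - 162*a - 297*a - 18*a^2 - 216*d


(1) = -3*c^2 - 3*c
(2) = 9*s^2*w + s*(32*w^2 + 15*w) - 16*w^3 - 20*w^2 - 6*w
(3) = -36*w^3 - 96*w^2 - 75*w - 18
(4) = 9*c^2 + c*(16 - 18*z) - 14*z + 7
(5) = -15*a^3 - 156*a^2 - 459*a + d^2*(-12*a - 36) + d*(-63*a^2 - 291*a - 306) - 378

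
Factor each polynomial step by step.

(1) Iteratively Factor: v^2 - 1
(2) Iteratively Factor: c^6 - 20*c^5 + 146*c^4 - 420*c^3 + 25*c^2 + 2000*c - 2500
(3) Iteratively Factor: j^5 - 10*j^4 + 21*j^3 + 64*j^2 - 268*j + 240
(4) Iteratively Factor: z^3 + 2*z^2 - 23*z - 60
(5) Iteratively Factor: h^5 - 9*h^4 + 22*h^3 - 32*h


(1) = (v - 1)*(v + 1)
(2) = (c - 5)*(c^5 - 15*c^4 + 71*c^3 - 65*c^2 - 300*c + 500) = (c - 5)^2*(c^4 - 10*c^3 + 21*c^2 + 40*c - 100) = (c - 5)^3*(c^3 - 5*c^2 - 4*c + 20) = (c - 5)^3*(c + 2)*(c^2 - 7*c + 10) = (c - 5)^3*(c - 2)*(c + 2)*(c - 5)
(3) = (j - 2)*(j^4 - 8*j^3 + 5*j^2 + 74*j - 120) = (j - 4)*(j - 2)*(j^3 - 4*j^2 - 11*j + 30) = (j - 4)*(j - 2)^2*(j^2 - 2*j - 15) = (j - 4)*(j - 2)^2*(j + 3)*(j - 5)
(4) = (z + 4)*(z^2 - 2*z - 15) = (z + 3)*(z + 4)*(z - 5)
(5) = (h)*(h^4 - 9*h^3 + 22*h^2 - 32) = h*(h + 1)*(h^3 - 10*h^2 + 32*h - 32) = h*(h - 4)*(h + 1)*(h^2 - 6*h + 8) = h*(h - 4)^2*(h + 1)*(h - 2)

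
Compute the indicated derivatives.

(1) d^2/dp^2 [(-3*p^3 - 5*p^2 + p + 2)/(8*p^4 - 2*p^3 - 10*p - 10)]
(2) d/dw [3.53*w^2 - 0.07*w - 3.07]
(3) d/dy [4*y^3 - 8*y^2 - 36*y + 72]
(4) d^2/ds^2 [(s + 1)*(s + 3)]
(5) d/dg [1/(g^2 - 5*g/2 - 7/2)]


(1) = (-48*p^9 - 240*p^8 + 156*p^7 - 137*p^6 - 1392*p^5 - 963*p^4 + 215*p^3 + 15*p^2 - 255*p - 100)/(64*p^12 - 48*p^11 + 12*p^10 - 241*p^9 - 120*p^8 + 105*p^7 + 285*p^6 + 525*p^5 + 150*p^4 - 200*p^3 - 375*p^2 - 375*p - 125)
(2) = 7.06*w - 0.07
(3) = 12*y^2 - 16*y - 36
(4) = 2
(5) = 2*(5 - 4*g)/(-2*g^2 + 5*g + 7)^2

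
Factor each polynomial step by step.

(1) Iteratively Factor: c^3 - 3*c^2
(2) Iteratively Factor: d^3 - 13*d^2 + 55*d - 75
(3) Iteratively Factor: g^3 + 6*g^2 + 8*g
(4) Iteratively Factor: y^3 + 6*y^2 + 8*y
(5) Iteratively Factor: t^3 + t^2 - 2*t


(1) = (c)*(c^2 - 3*c) = c^2*(c - 3)
(2) = (d - 5)*(d^2 - 8*d + 15) = (d - 5)*(d - 3)*(d - 5)
(3) = (g + 2)*(g^2 + 4*g) = g*(g + 2)*(g + 4)
(4) = (y + 4)*(y^2 + 2*y) = y*(y + 4)*(y + 2)
(5) = (t)*(t^2 + t - 2) = t*(t - 1)*(t + 2)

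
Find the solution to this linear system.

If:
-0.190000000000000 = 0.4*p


Then:
p = -0.48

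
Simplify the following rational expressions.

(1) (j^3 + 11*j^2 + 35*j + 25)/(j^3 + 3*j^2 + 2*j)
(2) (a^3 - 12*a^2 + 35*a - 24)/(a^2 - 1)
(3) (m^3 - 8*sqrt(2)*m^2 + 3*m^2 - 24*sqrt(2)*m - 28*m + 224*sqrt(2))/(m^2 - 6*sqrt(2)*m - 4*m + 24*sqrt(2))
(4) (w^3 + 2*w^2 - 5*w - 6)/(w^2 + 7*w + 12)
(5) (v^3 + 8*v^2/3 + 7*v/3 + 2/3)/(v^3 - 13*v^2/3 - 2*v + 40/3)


(1) = (j^2 + 10*j + 25)/(j^2 + 2*j)
(2) = (a^2 - 11*a + 24)/(a + 1)
(3) = (m^2 + m*(7 - 8*sqrt(2)) - 56*sqrt(2))/(m - 6*sqrt(2))
(4) = (w^2 - w - 2)/(w + 4)
(5) = (3*v^3 + 8*v^2 + 7*v + 2)/(3*v^3 - 13*v^2 - 6*v + 40)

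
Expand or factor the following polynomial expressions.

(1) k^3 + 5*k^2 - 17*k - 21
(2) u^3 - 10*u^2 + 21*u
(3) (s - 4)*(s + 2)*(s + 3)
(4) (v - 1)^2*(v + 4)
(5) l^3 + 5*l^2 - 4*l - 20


(1) = (k - 3)*(k + 1)*(k + 7)
(2) = u*(u - 7)*(u - 3)
(3) = s^3 + s^2 - 14*s - 24
(4) = v^3 + 2*v^2 - 7*v + 4
(5) = (l - 2)*(l + 2)*(l + 5)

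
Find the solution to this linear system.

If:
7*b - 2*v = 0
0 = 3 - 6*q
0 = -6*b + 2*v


Then:
b = 0
q = 1/2
v = 0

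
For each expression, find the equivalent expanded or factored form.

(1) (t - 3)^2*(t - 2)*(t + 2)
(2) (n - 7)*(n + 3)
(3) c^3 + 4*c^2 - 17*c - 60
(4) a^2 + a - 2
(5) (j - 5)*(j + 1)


(1) = t^4 - 6*t^3 + 5*t^2 + 24*t - 36
(2) = n^2 - 4*n - 21
(3) = (c - 4)*(c + 3)*(c + 5)
(4) = (a - 1)*(a + 2)
(5) = j^2 - 4*j - 5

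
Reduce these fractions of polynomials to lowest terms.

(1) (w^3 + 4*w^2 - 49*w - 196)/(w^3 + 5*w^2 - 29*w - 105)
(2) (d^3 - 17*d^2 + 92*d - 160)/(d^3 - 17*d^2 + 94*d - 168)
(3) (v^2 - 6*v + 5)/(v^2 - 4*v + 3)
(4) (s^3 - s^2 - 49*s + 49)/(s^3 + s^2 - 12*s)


(1) = (w^2 - 3*w - 28)/(w^2 - 2*w - 15)
(2) = (d^2 - 13*d + 40)/(d^2 - 13*d + 42)
(3) = (v - 5)/(v - 3)
(4) = (s^3 - s^2 - 49*s + 49)/(s^3 + s^2 - 12*s)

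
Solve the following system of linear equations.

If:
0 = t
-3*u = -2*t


Then:
t = 0
u = 0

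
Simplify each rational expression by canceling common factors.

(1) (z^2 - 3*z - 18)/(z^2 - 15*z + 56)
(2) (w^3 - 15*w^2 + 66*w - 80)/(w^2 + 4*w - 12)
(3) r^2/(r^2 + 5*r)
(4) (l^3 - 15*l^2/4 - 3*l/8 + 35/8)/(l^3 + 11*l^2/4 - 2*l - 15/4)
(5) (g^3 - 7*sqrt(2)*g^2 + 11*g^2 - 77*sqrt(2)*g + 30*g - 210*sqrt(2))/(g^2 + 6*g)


(1) = (z^2 - 3*z - 18)/(z^2 - 15*z + 56)
(2) = (w^2 - 13*w + 40)/(w + 6)
(3) = r/(r + 5)
(4) = (2*l - 7)/(2*l + 6)
(5) = (g^2 + g*(5 - 7*sqrt(2)) - 35*sqrt(2))/g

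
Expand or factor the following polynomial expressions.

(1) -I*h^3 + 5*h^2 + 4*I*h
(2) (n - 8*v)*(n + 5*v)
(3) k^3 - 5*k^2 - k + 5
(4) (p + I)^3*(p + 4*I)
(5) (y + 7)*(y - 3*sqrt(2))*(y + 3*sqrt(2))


(1) = h*(h + 4*I)*(-I*h + 1)
(2) = n^2 - 3*n*v - 40*v^2
(3) = (k - 5)*(k - 1)*(k + 1)
(4) = p^4 + 7*I*p^3 - 15*p^2 - 13*I*p + 4
(5) = y^3 + 7*y^2 - 18*y - 126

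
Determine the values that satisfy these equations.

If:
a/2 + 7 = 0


Then:
a = -14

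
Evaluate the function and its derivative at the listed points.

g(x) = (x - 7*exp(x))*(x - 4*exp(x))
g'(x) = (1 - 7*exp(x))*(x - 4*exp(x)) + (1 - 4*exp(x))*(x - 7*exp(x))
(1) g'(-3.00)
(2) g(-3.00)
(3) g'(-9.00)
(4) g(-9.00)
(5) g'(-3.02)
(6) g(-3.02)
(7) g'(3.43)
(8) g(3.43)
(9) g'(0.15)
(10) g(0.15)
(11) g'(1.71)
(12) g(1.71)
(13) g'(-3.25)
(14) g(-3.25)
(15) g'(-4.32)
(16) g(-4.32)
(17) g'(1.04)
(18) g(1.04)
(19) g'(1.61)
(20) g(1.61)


(1) = -4.77
(2) = 10.71
(3) = -17.99
(4) = 81.01
(5) = -4.82
(6) = 10.81
(7) = 51890.80
(8) = 25541.07
(9) = 61.19
(10) = 35.90
(11) = 1550.49
(12) = 754.87
(13) = -5.46
(14) = 11.99
(15) = -8.14
(16) = 19.30
(17) = 386.84
(18) = 192.84
(19) = 1261.16
(20) = 614.78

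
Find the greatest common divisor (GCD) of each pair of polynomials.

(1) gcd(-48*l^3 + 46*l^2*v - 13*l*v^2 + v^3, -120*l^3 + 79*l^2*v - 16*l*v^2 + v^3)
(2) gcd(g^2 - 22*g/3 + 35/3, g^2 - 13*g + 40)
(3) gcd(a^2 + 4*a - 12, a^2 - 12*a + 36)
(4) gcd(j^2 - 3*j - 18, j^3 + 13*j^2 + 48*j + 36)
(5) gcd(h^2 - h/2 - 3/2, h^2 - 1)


(1) = gcd((-8*l + v)*(-3*l + v)*(-2*l + v), (-8*l + v)*(-5*l + v)*(-3*l + v)) = 24*l^2 - 11*l*v + v^2
(2) = gcd((g - 5)*(g - 7/3), (g - 8)*(g - 5)) = g - 5
(3) = gcd((a - 2)*(a + 6), (a - 6)^2) = 1
(4) = gcd((j - 6)*(j + 3), (j + 1)*(j + 6)^2) = 1
(5) = h + 1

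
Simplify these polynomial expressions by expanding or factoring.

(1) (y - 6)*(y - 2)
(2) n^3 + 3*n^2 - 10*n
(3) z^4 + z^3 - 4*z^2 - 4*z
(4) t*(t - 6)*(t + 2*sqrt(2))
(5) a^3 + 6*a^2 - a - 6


(1) = y^2 - 8*y + 12
(2) = n*(n - 2)*(n + 5)
(3) = z*(z - 2)*(z + 1)*(z + 2)
(4) = t^3 - 6*t^2 + 2*sqrt(2)*t^2 - 12*sqrt(2)*t
(5) = (a - 1)*(a + 1)*(a + 6)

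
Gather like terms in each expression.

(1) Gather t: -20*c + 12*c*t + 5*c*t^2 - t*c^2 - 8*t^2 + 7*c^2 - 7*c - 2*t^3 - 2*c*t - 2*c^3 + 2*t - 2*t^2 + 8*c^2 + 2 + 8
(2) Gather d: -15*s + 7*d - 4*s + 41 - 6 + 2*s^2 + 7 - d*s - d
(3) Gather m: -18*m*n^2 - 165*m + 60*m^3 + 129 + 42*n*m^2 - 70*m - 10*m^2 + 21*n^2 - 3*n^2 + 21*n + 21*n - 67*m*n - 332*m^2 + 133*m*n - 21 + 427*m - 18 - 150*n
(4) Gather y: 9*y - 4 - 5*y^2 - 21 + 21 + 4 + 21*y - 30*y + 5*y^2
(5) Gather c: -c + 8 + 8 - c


(1) = -2*c^3 + 15*c^2 - 27*c - 2*t^3 + t^2*(5*c - 10) + t*(-c^2 + 10*c + 2) + 10
(2) = d*(6 - s) + 2*s^2 - 19*s + 42
(3) = 60*m^3 + m^2*(42*n - 342) + m*(-18*n^2 + 66*n + 192) + 18*n^2 - 108*n + 90
(4) = 0
(5) = 16 - 2*c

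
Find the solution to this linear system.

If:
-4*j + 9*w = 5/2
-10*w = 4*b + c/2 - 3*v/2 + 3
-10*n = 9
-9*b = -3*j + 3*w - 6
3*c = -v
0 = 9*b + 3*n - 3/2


Then:
b = 7/15
c = -76/75
j = -29/50
n = -9/10
v = 76/25
w = 1/50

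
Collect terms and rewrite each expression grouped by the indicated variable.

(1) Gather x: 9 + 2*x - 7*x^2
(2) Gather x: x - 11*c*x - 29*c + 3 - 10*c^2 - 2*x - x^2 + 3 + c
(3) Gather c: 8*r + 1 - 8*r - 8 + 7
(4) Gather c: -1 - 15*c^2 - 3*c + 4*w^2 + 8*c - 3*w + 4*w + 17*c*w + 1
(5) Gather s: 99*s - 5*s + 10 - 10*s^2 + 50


(1) = -7*x^2 + 2*x + 9
(2) = -10*c^2 - 28*c - x^2 + x*(-11*c - 1) + 6
(3) = 0
(4) = -15*c^2 + c*(17*w + 5) + 4*w^2 + w
(5) = -10*s^2 + 94*s + 60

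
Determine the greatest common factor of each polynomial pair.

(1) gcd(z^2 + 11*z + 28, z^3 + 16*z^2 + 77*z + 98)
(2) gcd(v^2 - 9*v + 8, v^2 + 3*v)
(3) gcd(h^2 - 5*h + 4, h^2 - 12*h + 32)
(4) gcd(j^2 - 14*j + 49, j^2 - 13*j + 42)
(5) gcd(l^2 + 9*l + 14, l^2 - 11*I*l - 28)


(1) = z + 7
(2) = 1
(3) = h - 4
(4) = gcd((j - 7)^2, (j - 7)*(j - 6)) = j - 7
(5) = 1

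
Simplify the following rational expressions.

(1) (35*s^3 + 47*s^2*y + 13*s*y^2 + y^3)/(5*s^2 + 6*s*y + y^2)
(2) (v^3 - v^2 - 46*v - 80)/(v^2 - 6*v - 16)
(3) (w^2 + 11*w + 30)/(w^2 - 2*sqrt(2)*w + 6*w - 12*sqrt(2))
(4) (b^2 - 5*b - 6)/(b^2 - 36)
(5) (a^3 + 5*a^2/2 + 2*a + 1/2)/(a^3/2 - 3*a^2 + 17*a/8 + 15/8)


(1) = 7*s + y
(2) = v + 5
(3) = (w + 5)/(w - 2*sqrt(2))
(4) = (b + 1)/(b + 6)
(5) = (4*a^2 + 8*a + 4)/(2*a^2 - 13*a + 15)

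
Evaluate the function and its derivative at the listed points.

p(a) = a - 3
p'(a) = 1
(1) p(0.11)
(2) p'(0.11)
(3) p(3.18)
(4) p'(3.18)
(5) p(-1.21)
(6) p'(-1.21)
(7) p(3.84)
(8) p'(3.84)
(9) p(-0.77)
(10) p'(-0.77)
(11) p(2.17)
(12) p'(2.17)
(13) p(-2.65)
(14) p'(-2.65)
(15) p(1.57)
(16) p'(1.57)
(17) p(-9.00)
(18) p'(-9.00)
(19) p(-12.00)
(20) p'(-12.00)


(1) = -2.89
(2) = 1.00
(3) = 0.18
(4) = 1.00
(5) = -4.21
(6) = 1.00
(7) = 0.84
(8) = 1.00
(9) = -3.77
(10) = 1.00
(11) = -0.83
(12) = 1.00
(13) = -5.65
(14) = 1.00
(15) = -1.43
(16) = 1.00
(17) = -12.00
(18) = 1.00
(19) = -15.00
(20) = 1.00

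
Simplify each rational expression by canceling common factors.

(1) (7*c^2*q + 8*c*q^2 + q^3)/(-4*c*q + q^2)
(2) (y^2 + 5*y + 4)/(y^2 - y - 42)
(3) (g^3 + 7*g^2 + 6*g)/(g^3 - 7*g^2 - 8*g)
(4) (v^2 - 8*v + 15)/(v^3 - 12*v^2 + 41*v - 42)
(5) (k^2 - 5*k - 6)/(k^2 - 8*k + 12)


(1) = (7*c^2 + 8*c*q + q^2)/(-4*c + q)
(2) = (y^2 + 5*y + 4)/(y^2 - y - 42)
(3) = (g + 6)/(g - 8)
(4) = (v - 5)/(v^2 - 9*v + 14)
(5) = (k + 1)/(k - 2)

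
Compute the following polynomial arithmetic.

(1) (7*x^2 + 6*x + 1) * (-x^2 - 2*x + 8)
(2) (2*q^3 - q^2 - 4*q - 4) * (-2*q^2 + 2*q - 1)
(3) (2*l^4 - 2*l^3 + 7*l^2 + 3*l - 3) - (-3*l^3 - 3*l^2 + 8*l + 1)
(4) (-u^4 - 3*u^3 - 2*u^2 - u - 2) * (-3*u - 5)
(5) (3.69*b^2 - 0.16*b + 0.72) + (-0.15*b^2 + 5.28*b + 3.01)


(1) = -7*x^4 - 20*x^3 + 43*x^2 + 46*x + 8
(2) = -4*q^5 + 6*q^4 + 4*q^3 + q^2 - 4*q + 4
(3) = 2*l^4 + l^3 + 10*l^2 - 5*l - 4
(4) = 3*u^5 + 14*u^4 + 21*u^3 + 13*u^2 + 11*u + 10
(5) = 3.54*b^2 + 5.12*b + 3.73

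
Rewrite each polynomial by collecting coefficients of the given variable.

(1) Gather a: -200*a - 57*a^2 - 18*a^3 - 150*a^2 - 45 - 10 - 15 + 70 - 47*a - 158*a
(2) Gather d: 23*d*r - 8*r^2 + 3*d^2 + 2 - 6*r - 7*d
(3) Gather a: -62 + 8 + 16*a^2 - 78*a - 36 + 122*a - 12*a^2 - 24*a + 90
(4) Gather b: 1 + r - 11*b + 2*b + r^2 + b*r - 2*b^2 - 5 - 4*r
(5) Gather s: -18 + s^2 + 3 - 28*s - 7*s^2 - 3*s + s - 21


(1) = -18*a^3 - 207*a^2 - 405*a
(2) = 3*d^2 + d*(23*r - 7) - 8*r^2 - 6*r + 2
(3) = 4*a^2 + 20*a
(4) = -2*b^2 + b*(r - 9) + r^2 - 3*r - 4
(5) = -6*s^2 - 30*s - 36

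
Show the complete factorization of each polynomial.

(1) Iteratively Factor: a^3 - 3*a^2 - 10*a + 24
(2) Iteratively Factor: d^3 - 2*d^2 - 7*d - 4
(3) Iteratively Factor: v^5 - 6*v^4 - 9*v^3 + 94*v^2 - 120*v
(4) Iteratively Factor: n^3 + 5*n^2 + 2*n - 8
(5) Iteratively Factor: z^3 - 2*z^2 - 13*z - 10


(1) = (a + 3)*(a^2 - 6*a + 8) = (a - 4)*(a + 3)*(a - 2)
(2) = (d + 1)*(d^2 - 3*d - 4) = (d - 4)*(d + 1)*(d + 1)
(3) = (v)*(v^4 - 6*v^3 - 9*v^2 + 94*v - 120) = v*(v - 5)*(v^3 - v^2 - 14*v + 24) = v*(v - 5)*(v - 2)*(v^2 + v - 12) = v*(v - 5)*(v - 3)*(v - 2)*(v + 4)
(4) = (n + 2)*(n^2 + 3*n - 4) = (n - 1)*(n + 2)*(n + 4)
(5) = (z + 2)*(z^2 - 4*z - 5) = (z - 5)*(z + 2)*(z + 1)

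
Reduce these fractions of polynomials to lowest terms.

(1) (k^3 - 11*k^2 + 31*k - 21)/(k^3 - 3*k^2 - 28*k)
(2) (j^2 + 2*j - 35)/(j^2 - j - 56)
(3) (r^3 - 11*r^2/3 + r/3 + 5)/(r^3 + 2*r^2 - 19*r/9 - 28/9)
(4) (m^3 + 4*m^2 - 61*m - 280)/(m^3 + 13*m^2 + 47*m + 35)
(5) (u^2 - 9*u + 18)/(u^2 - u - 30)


(1) = (k^2 - 4*k + 3)/(k^2 + 4*k)
(2) = (j - 5)/(j - 8)
(3) = (9*r^2 - 42*r + 45)/(9*r^2 + 9*r - 28)
(4) = (m - 8)/(m + 1)
(5) = (u - 3)/(u + 5)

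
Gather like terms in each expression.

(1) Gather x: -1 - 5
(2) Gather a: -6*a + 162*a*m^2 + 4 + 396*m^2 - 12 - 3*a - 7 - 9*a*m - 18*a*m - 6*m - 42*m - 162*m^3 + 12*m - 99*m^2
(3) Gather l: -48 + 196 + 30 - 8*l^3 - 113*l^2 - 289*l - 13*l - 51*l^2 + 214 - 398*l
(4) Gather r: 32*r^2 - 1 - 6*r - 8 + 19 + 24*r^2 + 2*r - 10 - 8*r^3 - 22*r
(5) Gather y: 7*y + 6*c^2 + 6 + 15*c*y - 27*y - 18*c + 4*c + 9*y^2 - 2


(1) = -6
(2) = a*(162*m^2 - 27*m - 9) - 162*m^3 + 297*m^2 - 36*m - 15
(3) = -8*l^3 - 164*l^2 - 700*l + 392
(4) = -8*r^3 + 56*r^2 - 26*r
(5) = 6*c^2 - 14*c + 9*y^2 + y*(15*c - 20) + 4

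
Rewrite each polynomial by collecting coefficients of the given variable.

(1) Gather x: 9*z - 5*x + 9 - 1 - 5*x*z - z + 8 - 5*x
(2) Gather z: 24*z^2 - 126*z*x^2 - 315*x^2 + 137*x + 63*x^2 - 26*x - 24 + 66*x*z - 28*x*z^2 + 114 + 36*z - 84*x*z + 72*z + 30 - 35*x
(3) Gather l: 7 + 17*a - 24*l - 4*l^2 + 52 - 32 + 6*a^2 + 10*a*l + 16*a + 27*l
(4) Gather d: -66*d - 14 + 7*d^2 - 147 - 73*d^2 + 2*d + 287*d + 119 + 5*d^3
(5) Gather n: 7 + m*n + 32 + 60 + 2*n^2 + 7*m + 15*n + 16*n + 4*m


(1) = x*(-5*z - 10) + 8*z + 16
(2) = -252*x^2 + 76*x + z^2*(24 - 28*x) + z*(-126*x^2 - 18*x + 108) + 120
(3) = 6*a^2 + 33*a - 4*l^2 + l*(10*a + 3) + 27
(4) = 5*d^3 - 66*d^2 + 223*d - 42
(5) = 11*m + 2*n^2 + n*(m + 31) + 99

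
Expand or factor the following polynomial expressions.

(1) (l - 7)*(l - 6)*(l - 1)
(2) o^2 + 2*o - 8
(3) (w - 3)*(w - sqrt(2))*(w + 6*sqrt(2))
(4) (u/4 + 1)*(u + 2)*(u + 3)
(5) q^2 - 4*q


(1) = l^3 - 14*l^2 + 55*l - 42
(2) = (o - 2)*(o + 4)
(3) = w^3 - 3*w^2 + 5*sqrt(2)*w^2 - 15*sqrt(2)*w - 12*w + 36
(4) = u^3/4 + 9*u^2/4 + 13*u/2 + 6
(5) = q*(q - 4)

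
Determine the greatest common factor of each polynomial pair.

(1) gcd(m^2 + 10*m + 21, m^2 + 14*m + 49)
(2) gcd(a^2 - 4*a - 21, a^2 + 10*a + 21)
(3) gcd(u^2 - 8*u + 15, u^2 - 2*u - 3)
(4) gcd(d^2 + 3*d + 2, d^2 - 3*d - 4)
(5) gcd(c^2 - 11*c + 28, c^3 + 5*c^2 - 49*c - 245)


(1) = m + 7
(2) = gcd((a - 7)*(a + 3), (a + 3)*(a + 7)) = a + 3
(3) = gcd((u - 5)*(u - 3), (u - 3)*(u + 1)) = u - 3
(4) = d + 1
(5) = gcd((c - 7)*(c - 4), (c - 7)*(c + 5)*(c + 7)) = c - 7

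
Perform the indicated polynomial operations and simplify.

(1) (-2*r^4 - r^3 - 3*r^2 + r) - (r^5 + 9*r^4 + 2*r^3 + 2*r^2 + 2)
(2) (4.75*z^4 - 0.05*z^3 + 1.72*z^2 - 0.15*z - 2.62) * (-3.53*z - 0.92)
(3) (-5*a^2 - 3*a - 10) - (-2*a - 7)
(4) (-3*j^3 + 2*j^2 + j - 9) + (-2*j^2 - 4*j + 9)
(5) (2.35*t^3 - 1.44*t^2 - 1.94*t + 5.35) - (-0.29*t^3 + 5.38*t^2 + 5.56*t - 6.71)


(1) = -r^5 - 11*r^4 - 3*r^3 - 5*r^2 + r - 2
(2) = -16.7675*z^5 - 4.1935*z^4 - 6.0256*z^3 - 1.0529*z^2 + 9.3866*z + 2.4104
(3) = -5*a^2 - a - 3
(4) = -3*j^3 - 3*j
(5) = 2.64*t^3 - 6.82*t^2 - 7.5*t + 12.06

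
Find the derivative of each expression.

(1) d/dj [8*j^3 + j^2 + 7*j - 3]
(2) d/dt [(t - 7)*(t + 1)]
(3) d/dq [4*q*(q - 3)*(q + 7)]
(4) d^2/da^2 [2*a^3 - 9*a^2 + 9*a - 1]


(1) = 24*j^2 + 2*j + 7
(2) = 2*t - 6
(3) = 12*q^2 + 32*q - 84
(4) = 12*a - 18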